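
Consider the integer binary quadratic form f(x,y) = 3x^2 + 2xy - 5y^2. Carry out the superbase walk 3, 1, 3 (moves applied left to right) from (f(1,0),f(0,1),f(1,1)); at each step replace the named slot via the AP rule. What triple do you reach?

start (3,-5,0) = (f(1,0),f(0,1),f(1,1))
replace slot 3: 2·(3+(-5)) − 0 = -4 → (3,-5,-4)
replace slot 1: 2·((-5)+(-4)) − 3 = -21 → (-21,-5,-4)
replace slot 3: 2·((-21)+(-5)) − (-4) = -48 → (-21,-5,-48)

-21,-5,-48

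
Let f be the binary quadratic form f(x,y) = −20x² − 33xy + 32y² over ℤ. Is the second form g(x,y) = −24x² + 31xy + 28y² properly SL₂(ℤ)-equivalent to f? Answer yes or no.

D₁ = 3649, D₂ = 3649
river cycle of f (length 98): (32, 33, -20), (-20, 47, 18), (18, 25, -42), (-42, 59, 1), (1, 59, -42), (-42, 25, 18), (18, 47, -20), (-20, 33, 32), (32, 31, -21), (-21, 53, 10), … (88 more)
river cycle of g (length 110): (28, 25, -27), (-27, 29, 26), (26, 23, -30), (-30, 37, 19), (19, 39, -28), (-28, 17, 30), (30, 43, -15), (-15, 47, 24), (24, 49, -13), (-13, 55, 12), … (100 more)
cycles differ ⇒ inequivalent

no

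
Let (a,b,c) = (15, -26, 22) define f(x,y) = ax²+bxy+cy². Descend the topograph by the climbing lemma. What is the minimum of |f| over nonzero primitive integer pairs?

translate: b→4 (≡-26 mod 30), so (15,-26,22)→(15,4,11)
flip: (15,4,11)→(11,-4,15)
reduced (well bottom): (11,-4,15) with a≤c, −a<b≤a
well minimum = a = 11

11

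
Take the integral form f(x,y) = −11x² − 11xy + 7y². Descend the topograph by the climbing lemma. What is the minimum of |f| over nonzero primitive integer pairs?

descent: ρ → (7,11,-11)  [lands on river]
river: ρ → (-11,11,7)
river: ρ → (7,17,-5)
river: ρ → (-5,13,13)
river: ρ → (13,13,-5)
river: ρ → (-5,17,7)
closes: descent 1, river 6
min |a| on river = 5

5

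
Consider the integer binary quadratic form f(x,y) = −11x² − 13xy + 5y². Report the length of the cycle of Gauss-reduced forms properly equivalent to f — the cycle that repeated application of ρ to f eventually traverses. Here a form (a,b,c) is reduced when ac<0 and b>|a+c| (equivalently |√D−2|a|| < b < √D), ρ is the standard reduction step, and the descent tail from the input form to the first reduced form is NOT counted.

D = 389, ⌊√D⌋ = 19
descent: ρ → (5,13,-11)  [lands on river]
river: ρ → (-11,9,7)
river: ρ → (7,19,-1)
river: ρ → (-1,19,7)
river: ρ → (7,9,-11)
river: ρ → (-11,13,5)
river: ρ → (5,17,-5)
river: ρ → (-5,13,11)
river: ρ → (11,9,-7)
river: ρ → (-7,19,1)
river: ρ → (1,19,-7)
river: ρ → (-7,9,11)
river: ρ → (11,13,-5)
river: ρ → (-5,17,5)
ρ-cycle length = 14 (tail of 1 descent step not counted)

14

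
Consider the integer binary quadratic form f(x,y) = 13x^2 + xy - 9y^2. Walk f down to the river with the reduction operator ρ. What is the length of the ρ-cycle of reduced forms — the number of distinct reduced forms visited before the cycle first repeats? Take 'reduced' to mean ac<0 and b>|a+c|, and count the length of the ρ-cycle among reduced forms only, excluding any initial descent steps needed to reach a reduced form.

D = 469, ⌊√D⌋ = 21
descent: ρ → (-9,17,5)  [lands on river]
river: ρ → (5,13,-15)
river: ρ → (-15,17,3)
river: ρ → (3,19,-9)
ρ-cycle length = 4 (tail of 1 descent step not counted)

4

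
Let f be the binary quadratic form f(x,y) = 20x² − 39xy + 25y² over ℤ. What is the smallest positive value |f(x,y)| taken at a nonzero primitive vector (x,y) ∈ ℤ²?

translate: b→1 (≡-39 mod 40), so (20,-39,25)→(20,1,6)
flip: (20,1,6)→(6,-1,20)
reduced (well bottom): (6,-1,20) with a≤c, −a<b≤a
well minimum = a = 6

6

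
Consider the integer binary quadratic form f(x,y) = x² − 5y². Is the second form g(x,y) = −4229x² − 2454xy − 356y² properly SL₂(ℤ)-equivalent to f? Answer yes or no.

D₁ = 20, D₂ = 20
river cycle of f (length 2): (1, 4, -1), (-1, 4, 1)
river cycle of g (length 2): (1, 4, -1), (-1, 4, 1)
cycles coincide ⇒ equivalent

yes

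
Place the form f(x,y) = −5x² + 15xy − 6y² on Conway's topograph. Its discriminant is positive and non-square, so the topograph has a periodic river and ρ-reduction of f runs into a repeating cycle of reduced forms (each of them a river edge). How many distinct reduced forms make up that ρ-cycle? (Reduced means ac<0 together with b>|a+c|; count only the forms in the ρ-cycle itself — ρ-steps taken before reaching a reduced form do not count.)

D = 105, ⌊√D⌋ = 10
descent: ρ → (-6,9,1)  [lands on river]
river: ρ → (1,9,-6)
river: ρ → (-6,3,4)
river: ρ → (4,5,-5)
river: ρ → (-5,5,4)
river: ρ → (4,3,-6)
ρ-cycle length = 6 (tail of 1 descent step not counted)

6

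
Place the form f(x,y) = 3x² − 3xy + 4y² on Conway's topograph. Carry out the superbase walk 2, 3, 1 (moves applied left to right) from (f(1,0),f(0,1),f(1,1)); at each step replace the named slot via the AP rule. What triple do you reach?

start (3,4,4) = (f(1,0),f(0,1),f(1,1))
replace slot 2: 2·(3+4) − 4 = 10 → (3,10,4)
replace slot 3: 2·(3+10) − 4 = 22 → (3,10,22)
replace slot 1: 2·(10+22) − 3 = 61 → (61,10,22)

61,10,22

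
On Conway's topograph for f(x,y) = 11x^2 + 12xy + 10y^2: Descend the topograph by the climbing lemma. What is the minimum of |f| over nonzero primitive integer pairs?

translate: b→-10 (≡12 mod 22), so (11,12,10)→(11,-10,9)
flip: (11,-10,9)→(9,10,11)
translate: b→-8 (≡10 mod 18), so (9,10,11)→(9,-8,10)
reduced (well bottom): (9,-8,10) with a≤c, −a<b≤a
well minimum = a = 9

9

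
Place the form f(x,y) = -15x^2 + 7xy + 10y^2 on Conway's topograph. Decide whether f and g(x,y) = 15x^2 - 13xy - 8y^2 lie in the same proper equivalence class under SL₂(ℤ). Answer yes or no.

D₁ = 649, D₂ = 649
river cycle of f (length 34): (10, 13, -12), (-12, 11, 11), (11, 11, -12), (-12, 13, 10), (10, 7, -15), (-15, 23, 2), (2, 25, -3), (-3, 23, 10), (10, 17, -9), (-9, 19, 8), … (24 more)
river cycle of g (length 34): (-8, 13, 15), (15, 17, -6), (-6, 19, 12), (12, 5, -13), (-13, 21, 4), (4, 19, -18), (-18, 17, 5), (5, 23, -6), (-6, 25, 1), (1, 25, -6), … (24 more)
cycles differ ⇒ inequivalent

no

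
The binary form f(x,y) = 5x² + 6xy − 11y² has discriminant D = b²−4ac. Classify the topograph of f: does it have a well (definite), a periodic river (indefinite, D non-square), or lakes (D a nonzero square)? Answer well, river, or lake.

D = b²−4ac = 6² − 4·5·(-11) = 256
D = 16² is a perfect square ⇒ form factors over ℤ ⇒ lakes

lake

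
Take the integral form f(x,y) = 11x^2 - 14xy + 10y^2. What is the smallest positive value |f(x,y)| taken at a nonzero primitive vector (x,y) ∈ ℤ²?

translate: b→8 (≡-14 mod 22), so (11,-14,10)→(11,8,7)
flip: (11,8,7)→(7,-8,11)
translate: b→6 (≡-8 mod 14), so (7,-8,11)→(7,6,10)
reduced (well bottom): (7,6,10) with a≤c, −a<b≤a
well minimum = a = 7

7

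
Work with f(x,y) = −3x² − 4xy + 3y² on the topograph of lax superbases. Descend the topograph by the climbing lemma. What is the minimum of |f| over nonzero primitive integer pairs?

descent: ρ → (3,4,-3)  [lands on river]
river: ρ → (-3,2,4)
river: ρ → (4,6,-1)
river: ρ → (-1,6,4)
river: ρ → (4,2,-3)
river: ρ → (-3,4,3)
river: ρ → (3,2,-4)
river: ρ → (-4,6,1)
river: ρ → (1,6,-4)
river: ρ → (-4,2,3)
closes: descent 1, river 10
min |a| on river = 1

1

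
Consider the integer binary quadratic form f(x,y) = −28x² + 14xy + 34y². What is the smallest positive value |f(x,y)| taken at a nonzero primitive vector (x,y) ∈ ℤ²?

river: ρ → (34,54,-8)
river: ρ → (-8,58,20)
river: ρ → (20,62,-2)
river: ρ → (-2,62,20)
river: ρ → (20,58,-8)
river: ρ → (-8,54,34)
river: ρ → (34,14,-28)
river: ρ → (-28,42,20)
river: ρ → (20,38,-32)
river: ρ → (-32,26,26)
river: ρ → (26,26,-32)
river: ρ → (-32,38,20)
river: ρ → (20,42,-28)
river: ρ → (-28,14,34)
closes: descent 0, river 14
min |a| on river = 2

2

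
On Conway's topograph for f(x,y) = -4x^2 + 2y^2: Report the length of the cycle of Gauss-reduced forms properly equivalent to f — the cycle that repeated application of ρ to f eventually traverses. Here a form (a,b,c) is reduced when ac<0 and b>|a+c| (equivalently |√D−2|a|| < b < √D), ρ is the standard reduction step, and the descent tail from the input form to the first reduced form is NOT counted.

D = 32, ⌊√D⌋ = 5
descent: ρ → (2,4,-2)  [lands on river]
river: ρ → (-2,4,2)
ρ-cycle length = 2 (tail of 1 descent step not counted)

2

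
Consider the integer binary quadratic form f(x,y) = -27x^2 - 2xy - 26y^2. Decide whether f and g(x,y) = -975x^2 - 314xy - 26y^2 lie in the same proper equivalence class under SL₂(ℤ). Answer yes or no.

D₁ = -2804, D₂ = -2804
f is negative-definite; reduce −f:
−f: flip: (27,2,26)→(26,-2,27)
−f: reduced (well bottom): (26,-2,27) with a≤c, −a<b≤a
flip sign back: reduced form of f is (-26,2,-27)
g is negative-definite; reduce −g:
−g: flip: (975,314,26)→(26,-314,975)
−g: translate: b→-2 (≡-314 mod 52), so (26,-314,975)→(26,-2,27)
−g: reduced (well bottom): (26,-2,27) with a≤c, −a<b≤a
flip sign back: reduced form of g is (-26,2,-27)
reduced forms (-26, 2, -27) vs (-26, 2, -27) ⇒ equivalent

yes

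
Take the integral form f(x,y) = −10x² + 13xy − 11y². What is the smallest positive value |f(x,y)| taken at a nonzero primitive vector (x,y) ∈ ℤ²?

translate: b→7 (≡-13 mod 20), so (10,-13,11)→(10,7,8)
flip: (10,7,8)→(8,-7,10)
reduced (well bottom): (8,-7,10) with a≤c, −a<b≤a
well minimum |f| = |-8| = 8 (negative-definite)

8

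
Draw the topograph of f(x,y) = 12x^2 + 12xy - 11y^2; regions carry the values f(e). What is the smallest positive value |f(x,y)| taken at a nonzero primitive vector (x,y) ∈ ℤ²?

river: ρ → (-11,10,13)
river: ρ → (13,16,-8)
river: ρ → (-8,16,13)
river: ρ → (13,10,-11)
river: ρ → (-11,12,12)
river: ρ → (12,12,-11)
closes: descent 0, river 6
min |a| on river = 8

8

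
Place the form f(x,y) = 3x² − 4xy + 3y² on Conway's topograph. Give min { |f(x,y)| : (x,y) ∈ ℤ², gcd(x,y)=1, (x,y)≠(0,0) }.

translate: b→2 (≡-4 mod 6), so (3,-4,3)→(3,2,2)
flip: (3,2,2)→(2,-2,3)
translate: b→2 (≡-2 mod 4), so (2,-2,3)→(2,2,3)
reduced (well bottom): (2,2,3) with a≤c, −a<b≤a
well minimum = a = 2

2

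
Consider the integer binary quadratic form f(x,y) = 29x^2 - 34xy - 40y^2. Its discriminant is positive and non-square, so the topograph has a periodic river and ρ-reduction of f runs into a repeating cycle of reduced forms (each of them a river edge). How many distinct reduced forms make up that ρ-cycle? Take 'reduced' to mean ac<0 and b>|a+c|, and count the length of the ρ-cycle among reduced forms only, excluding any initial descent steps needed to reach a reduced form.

D = 5796, ⌊√D⌋ = 76
descent: ρ → (-40,34,29)  [lands on river]
river: ρ → (29,24,-45)
river: ρ → (-45,66,8)
river: ρ → (8,62,-61)
river: ρ → (-61,60,9)
river: ρ → (9,66,-40)
river: ρ → (-40,14,35)
river: ρ → (35,56,-19)
river: ρ → (-19,58,32)
river: ρ → (32,70,-7)
river: ρ → (-7,70,32)
river: ρ → (32,58,-19)
river: ρ → (-19,56,35)
river: ρ → (35,14,-40)
river: ρ → (-40,66,9)
river: ρ → (9,60,-61)
river: ρ → (-61,62,8)
river: ρ → (8,66,-45)
river: ρ → (-45,24,29)
river: ρ → (29,34,-40)
river: ρ → (-40,46,23)
river: ρ → (23,46,-40)
ρ-cycle length = 22 (tail of 1 descent step not counted)

22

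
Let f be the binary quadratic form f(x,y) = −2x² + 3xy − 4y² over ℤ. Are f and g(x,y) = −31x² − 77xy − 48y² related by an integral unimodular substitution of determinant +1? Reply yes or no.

D₁ = -23, D₂ = -23
f is negative-definite; reduce −f:
−f: translate: b→1 (≡-3 mod 4), so (2,-3,4)→(2,1,3)
−f: reduced (well bottom): (2,1,3) with a≤c, −a<b≤a
flip sign back: reduced form of f is (-2,-1,-3)
g is negative-definite; reduce −g:
−g: translate: b→15 (≡77 mod 62), so (31,77,48)→(31,15,2)
−g: flip: (31,15,2)→(2,-15,31)
−g: translate: b→1 (≡-15 mod 4), so (2,-15,31)→(2,1,3)
−g: reduced (well bottom): (2,1,3) with a≤c, −a<b≤a
flip sign back: reduced form of g is (-2,-1,-3)
reduced forms (-2, -1, -3) vs (-2, -1, -3) ⇒ equivalent

yes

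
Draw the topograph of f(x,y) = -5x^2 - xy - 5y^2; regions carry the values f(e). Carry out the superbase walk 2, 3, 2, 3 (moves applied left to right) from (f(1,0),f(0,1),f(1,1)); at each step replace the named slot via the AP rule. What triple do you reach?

start (-5,-5,-11) = (f(1,0),f(0,1),f(1,1))
replace slot 2: 2·((-5)+(-11)) − (-5) = -27 → (-5,-27,-11)
replace slot 3: 2·((-5)+(-27)) − (-11) = -53 → (-5,-27,-53)
replace slot 2: 2·((-5)+(-53)) − (-27) = -89 → (-5,-89,-53)
replace slot 3: 2·((-5)+(-89)) − (-53) = -135 → (-5,-89,-135)

-5,-89,-135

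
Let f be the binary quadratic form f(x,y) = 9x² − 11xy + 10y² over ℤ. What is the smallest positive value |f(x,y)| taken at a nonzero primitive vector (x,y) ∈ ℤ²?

translate: b→7 (≡-11 mod 18), so (9,-11,10)→(9,7,8)
flip: (9,7,8)→(8,-7,9)
reduced (well bottom): (8,-7,9) with a≤c, −a<b≤a
well minimum = a = 8

8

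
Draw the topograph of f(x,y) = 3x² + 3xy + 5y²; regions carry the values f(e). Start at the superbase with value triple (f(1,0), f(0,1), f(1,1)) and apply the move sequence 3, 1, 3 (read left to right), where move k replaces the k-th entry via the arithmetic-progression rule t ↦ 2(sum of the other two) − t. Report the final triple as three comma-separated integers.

start (3,5,11) = (f(1,0),f(0,1),f(1,1))
replace slot 3: 2·(3+5) − 11 = 5 → (3,5,5)
replace slot 1: 2·(5+5) − 3 = 17 → (17,5,5)
replace slot 3: 2·(17+5) − 5 = 39 → (17,5,39)

17,5,39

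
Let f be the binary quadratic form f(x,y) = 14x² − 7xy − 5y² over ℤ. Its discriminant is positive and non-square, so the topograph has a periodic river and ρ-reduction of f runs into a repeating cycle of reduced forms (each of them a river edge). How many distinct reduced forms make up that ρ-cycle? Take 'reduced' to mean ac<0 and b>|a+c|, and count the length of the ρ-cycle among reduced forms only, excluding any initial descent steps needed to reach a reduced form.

D = 329, ⌊√D⌋ = 18
descent: ρ → (-5,17,2)  [lands on river]
river: ρ → (2,15,-13)
river: ρ → (-13,11,4)
river: ρ → (4,13,-10)
river: ρ → (-10,7,7)
river: ρ → (7,7,-10)
river: ρ → (-10,13,4)
river: ρ → (4,11,-13)
river: ρ → (-13,15,2)
river: ρ → (2,17,-5)
river: ρ → (-5,13,8)
river: ρ → (8,3,-10)
river: ρ → (-10,17,1)
river: ρ → (1,17,-10)
river: ρ → (-10,3,8)
river: ρ → (8,13,-5)
ρ-cycle length = 16 (tail of 1 descent step not counted)

16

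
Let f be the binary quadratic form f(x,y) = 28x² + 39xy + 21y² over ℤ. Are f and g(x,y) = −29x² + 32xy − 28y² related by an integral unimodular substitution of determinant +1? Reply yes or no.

D₁ = -831, D₂ = -2224
discriminants differ ⇒ not SL₂(ℤ)-equivalent

no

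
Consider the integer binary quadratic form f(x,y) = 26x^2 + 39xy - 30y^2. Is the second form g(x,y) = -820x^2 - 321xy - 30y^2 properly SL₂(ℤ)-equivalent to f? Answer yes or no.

D₁ = 4641, D₂ = 4641
river cycle of f (length 8): (-30, 21, 35), (35, 49, -16), (-16, 47, 38), (38, 29, -25), (-25, 21, 42), (42, 63, -4), (-4, 65, 26), (26, 39, -30)
river cycle of g (length 8): (-30, 21, 35), (35, 49, -16), (-16, 47, 38), (38, 29, -25), (-25, 21, 42), (42, 63, -4), (-4, 65, 26), (26, 39, -30)
cycles coincide ⇒ equivalent

yes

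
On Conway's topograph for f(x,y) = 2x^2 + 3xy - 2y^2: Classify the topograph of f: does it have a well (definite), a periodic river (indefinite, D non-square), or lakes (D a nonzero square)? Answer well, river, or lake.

D = b²−4ac = 3² − 4·2·(-2) = 25
D = 5² is a perfect square ⇒ form factors over ℤ ⇒ lakes

lake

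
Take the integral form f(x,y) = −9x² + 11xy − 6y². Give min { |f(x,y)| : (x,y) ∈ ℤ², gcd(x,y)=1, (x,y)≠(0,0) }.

translate: b→7 (≡-11 mod 18), so (9,-11,6)→(9,7,4)
flip: (9,7,4)→(4,-7,9)
translate: b→1 (≡-7 mod 8), so (4,-7,9)→(4,1,6)
reduced (well bottom): (4,1,6) with a≤c, −a<b≤a
well minimum |f| = |-4| = 4 (negative-definite)

4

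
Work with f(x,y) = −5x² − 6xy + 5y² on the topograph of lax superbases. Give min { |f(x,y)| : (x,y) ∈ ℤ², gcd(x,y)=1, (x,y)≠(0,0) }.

descent: ρ → (5,6,-5)  [lands on river]
river: ρ → (-5,4,6)
river: ρ → (6,8,-3)
river: ρ → (-3,10,3)
river: ρ → (3,8,-6)
river: ρ → (-6,4,5)
closes: descent 1, river 6
min |a| on river = 3

3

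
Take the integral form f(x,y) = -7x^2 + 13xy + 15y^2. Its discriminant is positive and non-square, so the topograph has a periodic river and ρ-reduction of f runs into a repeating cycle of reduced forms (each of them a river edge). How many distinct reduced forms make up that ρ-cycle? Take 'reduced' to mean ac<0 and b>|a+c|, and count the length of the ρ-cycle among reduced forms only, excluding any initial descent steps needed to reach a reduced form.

D = 589, ⌊√D⌋ = 24
river: ρ → (15,17,-5)
river: ρ → (-5,23,3)
river: ρ → (3,19,-19)
river: ρ → (-19,19,3)
river: ρ → (3,23,-5)
river: ρ → (-5,17,15)
river: ρ → (15,13,-7)
river: ρ → (-7,15,13)
river: ρ → (13,11,-9)
river: ρ → (-9,7,15)
river: ρ → (15,23,-1)
river: ρ → (-1,23,15)
river: ρ → (15,7,-9)
river: ρ → (-9,11,13)
river: ρ → (13,15,-7)
river: ρ → (-7,13,15)
ρ-cycle length = 16 (tail of 0 descent steps not counted)

16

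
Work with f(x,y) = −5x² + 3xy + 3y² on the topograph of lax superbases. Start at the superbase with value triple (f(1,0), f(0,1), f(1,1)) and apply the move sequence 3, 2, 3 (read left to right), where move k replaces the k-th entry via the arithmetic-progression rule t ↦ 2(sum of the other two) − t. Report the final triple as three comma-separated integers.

start (-5,3,1) = (f(1,0),f(0,1),f(1,1))
replace slot 3: 2·((-5)+3) − 1 = -5 → (-5,3,-5)
replace slot 2: 2·((-5)+(-5)) − 3 = -23 → (-5,-23,-5)
replace slot 3: 2·((-5)+(-23)) − (-5) = -51 → (-5,-23,-51)

-5,-23,-51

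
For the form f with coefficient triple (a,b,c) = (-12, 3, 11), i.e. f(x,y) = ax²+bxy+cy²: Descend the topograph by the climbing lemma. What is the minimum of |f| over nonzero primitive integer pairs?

river: ρ → (11,19,-4)
river: ρ → (-4,21,6)
river: ρ → (6,15,-13)
river: ρ → (-13,11,8)
river: ρ → (8,21,-3)
river: ρ → (-3,21,8)
river: ρ → (8,11,-13)
river: ρ → (-13,15,6)
river: ρ → (6,21,-4)
river: ρ → (-4,19,11)
river: ρ → (11,3,-12)
river: ρ → (-12,21,2)
river: ρ → (2,23,-1)
river: ρ → (-1,23,2)
river: ρ → (2,21,-12)
river: ρ → (-12,3,11)
closes: descent 0, river 16
min |a| on river = 1

1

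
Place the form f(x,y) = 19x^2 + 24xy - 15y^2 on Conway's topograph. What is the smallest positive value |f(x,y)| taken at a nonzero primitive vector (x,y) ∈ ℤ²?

river: ρ → (-15,36,7)
river: ρ → (7,34,-20)
river: ρ → (-20,6,21)
river: ρ → (21,36,-5)
river: ρ → (-5,34,28)
river: ρ → (28,22,-11)
river: ρ → (-11,22,28)
river: ρ → (28,34,-5)
river: ρ → (-5,36,21)
river: ρ → (21,6,-20)
river: ρ → (-20,34,7)
river: ρ → (7,36,-15)
river: ρ → (-15,24,19)
river: ρ → (19,14,-20)
river: ρ → (-20,26,13)
river: ρ → (13,26,-20)
river: ρ → (-20,14,19)
river: ρ → (19,24,-15)
closes: descent 0, river 18
min |a| on river = 5

5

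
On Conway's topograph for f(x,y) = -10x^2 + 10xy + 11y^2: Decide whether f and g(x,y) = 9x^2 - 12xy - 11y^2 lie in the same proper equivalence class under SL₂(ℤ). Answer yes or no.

D₁ = 540, D₂ = 540
river cycle of f (length 8): (11, 12, -9), (-9, 6, 14), (14, 22, -1), (-1, 22, 14), (14, 6, -9), (-9, 12, 11), (11, 10, -10), (-10, 10, 11)
river cycle of g (length 8): (-11, 12, 9), (9, 6, -14), (-14, 22, 1), (1, 22, -14), (-14, 6, 9), (9, 12, -11), (-11, 10, 10), (10, 10, -11)
cycles differ ⇒ inequivalent

no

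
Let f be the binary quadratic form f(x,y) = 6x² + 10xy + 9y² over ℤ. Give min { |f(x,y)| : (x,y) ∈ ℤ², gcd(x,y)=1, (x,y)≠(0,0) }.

translate: b→-2 (≡10 mod 12), so (6,10,9)→(6,-2,5)
flip: (6,-2,5)→(5,2,6)
reduced (well bottom): (5,2,6) with a≤c, −a<b≤a
well minimum = a = 5

5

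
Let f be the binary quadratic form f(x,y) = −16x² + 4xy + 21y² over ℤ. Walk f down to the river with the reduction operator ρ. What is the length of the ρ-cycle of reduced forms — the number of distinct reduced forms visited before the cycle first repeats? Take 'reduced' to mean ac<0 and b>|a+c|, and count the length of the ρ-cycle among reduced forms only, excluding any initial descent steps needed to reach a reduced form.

D = 1360, ⌊√D⌋ = 36
descent: ρ → (21,-4,-16)
descent: ρ → (-16,36,1)  [lands on river]
river: ρ → (1,36,-16)
river: ρ → (-16,28,9)
river: ρ → (9,26,-19)
river: ρ → (-19,12,16)
river: ρ → (16,20,-15)
river: ρ → (-15,10,21)
river: ρ → (21,32,-4)
river: ρ → (-4,32,21)
river: ρ → (21,10,-15)
river: ρ → (-15,20,16)
river: ρ → (16,12,-19)
river: ρ → (-19,26,9)
river: ρ → (9,28,-16)
ρ-cycle length = 14 (tail of 2 descent steps not counted)

14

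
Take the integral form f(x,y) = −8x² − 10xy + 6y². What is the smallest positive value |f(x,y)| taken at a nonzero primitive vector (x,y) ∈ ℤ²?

descent: ρ → (6,10,-8)  [lands on river]
river: ρ → (-8,6,8)
river: ρ → (8,10,-6)
river: ρ → (-6,14,4)
river: ρ → (4,10,-12)
river: ρ → (-12,14,2)
river: ρ → (2,14,-12)
river: ρ → (-12,10,4)
river: ρ → (4,14,-6)
river: ρ → (-6,10,8)
river: ρ → (8,6,-8)
river: ρ → (-8,10,6)
river: ρ → (6,14,-4)
river: ρ → (-4,10,12)
river: ρ → (12,14,-2)
river: ρ → (-2,14,12)
river: ρ → (12,10,-4)
river: ρ → (-4,14,6)
closes: descent 1, river 18
min |a| on river = 2

2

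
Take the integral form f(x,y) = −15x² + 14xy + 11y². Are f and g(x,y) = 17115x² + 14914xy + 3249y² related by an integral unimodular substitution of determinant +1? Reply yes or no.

D₁ = 856, D₂ = 856
river cycle of f (length 26): (11, 8, -18), (-18, 28, 1), (1, 28, -18), (-18, 8, 11), (11, 14, -15), (-15, 16, 10), (10, 24, -7), (-7, 18, 19), (19, 20, -6), (-6, 28, 3), … (16 more)
river cycle of g (length 26): (1, 28, -18), (-18, 8, 11), (11, 14, -15), (-15, 16, 10), (10, 24, -7), (-7, 18, 19), (19, 20, -6), (-6, 28, 3), (3, 26, -15), (-15, 4, 14), … (16 more)
cycles coincide ⇒ equivalent

yes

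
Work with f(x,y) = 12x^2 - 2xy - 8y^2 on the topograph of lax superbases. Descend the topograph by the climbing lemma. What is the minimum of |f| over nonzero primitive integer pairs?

descent: ρ → (-8,18,2)  [lands on river]
river: ρ → (2,18,-8)
river: ρ → (-8,14,6)
river: ρ → (6,10,-12)
river: ρ → (-12,14,4)
river: ρ → (4,18,-4)
river: ρ → (-4,14,12)
river: ρ → (12,10,-6)
river: ρ → (-6,14,8)
river: ρ → (8,18,-2)
river: ρ → (-2,18,8)
river: ρ → (8,14,-6)
river: ρ → (-6,10,12)
river: ρ → (12,14,-4)
river: ρ → (-4,18,4)
river: ρ → (4,14,-12)
river: ρ → (-12,10,6)
river: ρ → (6,14,-8)
closes: descent 1, river 18
min |a| on river = 2

2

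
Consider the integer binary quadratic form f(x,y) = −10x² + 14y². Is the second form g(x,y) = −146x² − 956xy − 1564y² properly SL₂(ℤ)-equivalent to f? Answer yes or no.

D₁ = 560, D₂ = 560
river cycle of f (length 2): (-10, 20, 4), (4, 20, -10)
river cycle of g (length 2): (-10, 20, 4), (4, 20, -10)
cycles coincide ⇒ equivalent

yes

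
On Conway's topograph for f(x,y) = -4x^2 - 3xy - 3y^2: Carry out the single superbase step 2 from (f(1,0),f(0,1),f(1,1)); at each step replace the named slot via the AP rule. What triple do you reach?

start (-4,-3,-10) = (f(1,0),f(0,1),f(1,1))
replace slot 2: 2·((-4)+(-10)) − (-3) = -25 → (-4,-25,-10)

-4,-25,-10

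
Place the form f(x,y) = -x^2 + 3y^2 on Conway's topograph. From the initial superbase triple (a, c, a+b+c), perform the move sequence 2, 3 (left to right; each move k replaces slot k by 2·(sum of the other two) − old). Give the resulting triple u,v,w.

start (-1,3,2) = (f(1,0),f(0,1),f(1,1))
replace slot 2: 2·((-1)+2) − 3 = -1 → (-1,-1,2)
replace slot 3: 2·((-1)+(-1)) − 2 = -6 → (-1,-1,-6)

-1,-1,-6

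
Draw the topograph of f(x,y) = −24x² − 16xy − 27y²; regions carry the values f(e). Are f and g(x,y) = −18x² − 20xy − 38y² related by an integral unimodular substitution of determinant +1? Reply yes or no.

D₁ = -2336, D₂ = -2336
f is negative-definite; reduce −f:
−f: reduced (well bottom): (24,16,27) with a≤c, −a<b≤a
flip sign back: reduced form of f is (-24,-16,-27)
g is negative-definite; reduce −g:
−g: translate: b→-16 (≡20 mod 36), so (18,20,38)→(18,-16,36)
−g: reduced (well bottom): (18,-16,36) with a≤c, −a<b≤a
flip sign back: reduced form of g is (-18,16,-36)
reduced forms (-24, -16, -27) vs (-18, 16, -36) ⇒ inequivalent

no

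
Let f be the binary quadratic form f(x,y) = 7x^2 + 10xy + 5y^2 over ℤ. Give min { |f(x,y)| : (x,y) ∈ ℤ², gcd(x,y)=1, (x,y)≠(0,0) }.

translate: b→-4 (≡10 mod 14), so (7,10,5)→(7,-4,2)
flip: (7,-4,2)→(2,4,7)
translate: b→0 (≡4 mod 4), so (2,4,7)→(2,0,5)
reduced (well bottom): (2,0,5) with a≤c, −a<b≤a
well minimum = a = 2

2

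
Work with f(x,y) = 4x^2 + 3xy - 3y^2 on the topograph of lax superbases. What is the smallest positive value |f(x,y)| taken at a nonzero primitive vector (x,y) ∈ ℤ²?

river: ρ → (-3,3,4)
river: ρ → (4,5,-2)
river: ρ → (-2,7,1)
river: ρ → (1,7,-2)
river: ρ → (-2,5,4)
river: ρ → (4,3,-3)
closes: descent 0, river 6
min |a| on river = 1

1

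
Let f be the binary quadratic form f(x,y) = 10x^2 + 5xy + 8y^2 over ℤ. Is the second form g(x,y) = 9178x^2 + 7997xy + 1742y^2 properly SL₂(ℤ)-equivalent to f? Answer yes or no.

D₁ = -295, D₂ = -295
f: flip: (10,5,8)→(8,-5,10)
f: reduced (well bottom): (8,-5,10) with a≤c, −a<b≤a
g: flip: (9178,7997,1742)→(1742,-7997,9178)
g: translate: b→-1029 (≡-7997 mod 3484), so (1742,-7997,9178)→(1742,-1029,152)
g: flip: (1742,-1029,152)→(152,1029,1742)
g: translate: b→117 (≡1029 mod 304), so (152,1029,1742)→(152,117,23)
g: flip: (152,117,23)→(23,-117,152)
g: translate: b→21 (≡-117 mod 46), so (23,-117,152)→(23,21,8)
g: flip: (23,21,8)→(8,-21,23)
g: translate: b→-5 (≡-21 mod 16), so (8,-21,23)→(8,-5,10)
g: reduced (well bottom): (8,-5,10) with a≤c, −a<b≤a
reduced forms (8, -5, 10) vs (8, -5, 10) ⇒ equivalent

yes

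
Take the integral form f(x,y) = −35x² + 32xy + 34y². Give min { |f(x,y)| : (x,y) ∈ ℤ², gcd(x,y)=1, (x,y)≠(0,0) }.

river: ρ → (34,36,-33)
river: ρ → (-33,30,37)
river: ρ → (37,44,-26)
river: ρ → (-26,60,21)
river: ρ → (21,66,-17)
river: ρ → (-17,70,13)
river: ρ → (13,60,-42)
river: ρ → (-42,24,31)
river: ρ → (31,38,-35)
river: ρ → (-35,32,34)
closes: descent 0, river 10
min |a| on river = 13

13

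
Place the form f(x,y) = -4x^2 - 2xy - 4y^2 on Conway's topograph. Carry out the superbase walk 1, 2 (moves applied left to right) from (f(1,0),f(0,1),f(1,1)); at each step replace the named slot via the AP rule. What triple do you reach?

start (-4,-4,-10) = (f(1,0),f(0,1),f(1,1))
replace slot 1: 2·((-4)+(-10)) − (-4) = -24 → (-24,-4,-10)
replace slot 2: 2·((-24)+(-10)) − (-4) = -64 → (-24,-64,-10)

-24,-64,-10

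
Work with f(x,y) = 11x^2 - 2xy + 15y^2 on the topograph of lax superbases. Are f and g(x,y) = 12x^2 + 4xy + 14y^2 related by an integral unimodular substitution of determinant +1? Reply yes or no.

D₁ = -656, D₂ = -656
f: reduced (well bottom): (11,-2,15) with a≤c, −a<b≤a
g: reduced (well bottom): (12,4,14) with a≤c, −a<b≤a
reduced forms (11, -2, 15) vs (12, 4, 14) ⇒ inequivalent

no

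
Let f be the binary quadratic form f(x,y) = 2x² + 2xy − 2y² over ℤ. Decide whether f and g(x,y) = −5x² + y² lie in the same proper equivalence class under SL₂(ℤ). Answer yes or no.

D₁ = 20, D₂ = 20
river cycle of f (length 2): (-2, 2, 2), (2, 2, -2)
river cycle of g (length 2): (1, 4, -1), (-1, 4, 1)
cycles differ ⇒ inequivalent

no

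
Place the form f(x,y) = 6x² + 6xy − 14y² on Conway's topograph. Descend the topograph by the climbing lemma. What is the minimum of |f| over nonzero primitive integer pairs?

descent: ρ → (-14,-6,6)
descent: ρ → (6,18,-2)  [lands on river]
river: ρ → (-2,18,6)
closes: descent 2, river 2
min |a| on river = 2

2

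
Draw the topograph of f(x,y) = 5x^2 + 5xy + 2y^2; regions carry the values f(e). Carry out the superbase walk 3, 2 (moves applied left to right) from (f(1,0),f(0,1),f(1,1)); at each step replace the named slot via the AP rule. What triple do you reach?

start (5,2,12) = (f(1,0),f(0,1),f(1,1))
replace slot 3: 2·(5+2) − 12 = 2 → (5,2,2)
replace slot 2: 2·(5+2) − 2 = 12 → (5,12,2)

5,12,2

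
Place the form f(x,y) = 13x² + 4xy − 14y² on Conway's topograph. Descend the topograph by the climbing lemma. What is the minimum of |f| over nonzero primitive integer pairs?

river: ρ → (-14,24,3)
river: ρ → (3,24,-14)
river: ρ → (-14,4,13)
river: ρ → (13,22,-5)
river: ρ → (-5,18,21)
river: ρ → (21,24,-2)
river: ρ → (-2,24,21)
river: ρ → (21,18,-5)
river: ρ → (-5,22,13)
river: ρ → (13,4,-14)
closes: descent 0, river 10
min |a| on river = 2

2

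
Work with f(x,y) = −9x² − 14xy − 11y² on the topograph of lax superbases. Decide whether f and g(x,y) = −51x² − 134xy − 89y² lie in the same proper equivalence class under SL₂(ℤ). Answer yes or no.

D₁ = -200, D₂ = -200
f is negative-definite; reduce −f:
−f: translate: b→-4 (≡14 mod 18), so (9,14,11)→(9,-4,6)
−f: flip: (9,-4,6)→(6,4,9)
−f: reduced (well bottom): (6,4,9) with a≤c, −a<b≤a
flip sign back: reduced form of f is (-6,-4,-9)
g is negative-definite; reduce −g:
−g: translate: b→32 (≡134 mod 102), so (51,134,89)→(51,32,6)
−g: flip: (51,32,6)→(6,-32,51)
−g: translate: b→4 (≡-32 mod 12), so (6,-32,51)→(6,4,9)
−g: reduced (well bottom): (6,4,9) with a≤c, −a<b≤a
flip sign back: reduced form of g is (-6,-4,-9)
reduced forms (-6, -4, -9) vs (-6, -4, -9) ⇒ equivalent

yes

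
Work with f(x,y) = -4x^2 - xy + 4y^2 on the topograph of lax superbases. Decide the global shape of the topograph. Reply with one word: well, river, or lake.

D = b²−4ac = (-1)² − 4·(-4)·4 = 65
D > 0 non-square ⇒ indefinite ⇒ periodic river

river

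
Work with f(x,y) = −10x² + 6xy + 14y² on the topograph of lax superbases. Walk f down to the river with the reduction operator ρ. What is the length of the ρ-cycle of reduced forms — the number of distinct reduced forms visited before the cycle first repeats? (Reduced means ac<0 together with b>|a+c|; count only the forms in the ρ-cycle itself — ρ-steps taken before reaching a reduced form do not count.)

D = 596, ⌊√D⌋ = 24
river: ρ → (14,22,-2)
river: ρ → (-2,22,14)
river: ρ → (14,6,-10)
river: ρ → (-10,14,10)
river: ρ → (10,6,-14)
river: ρ → (-14,22,2)
river: ρ → (2,22,-14)
river: ρ → (-14,6,10)
river: ρ → (10,14,-10)
river: ρ → (-10,6,14)
ρ-cycle length = 10 (tail of 0 descent steps not counted)

10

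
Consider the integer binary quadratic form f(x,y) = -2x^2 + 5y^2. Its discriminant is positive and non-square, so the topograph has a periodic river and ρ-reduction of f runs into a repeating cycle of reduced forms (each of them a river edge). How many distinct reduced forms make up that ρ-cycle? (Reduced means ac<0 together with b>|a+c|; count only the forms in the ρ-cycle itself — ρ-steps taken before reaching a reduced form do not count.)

D = 40, ⌊√D⌋ = 6
descent: ρ → (5,0,-2)
descent: ρ → (-2,4,3)  [lands on river]
river: ρ → (3,2,-3)
river: ρ → (-3,4,2)
river: ρ → (2,4,-3)
river: ρ → (-3,2,3)
river: ρ → (3,4,-2)
ρ-cycle length = 6 (tail of 2 descent steps not counted)

6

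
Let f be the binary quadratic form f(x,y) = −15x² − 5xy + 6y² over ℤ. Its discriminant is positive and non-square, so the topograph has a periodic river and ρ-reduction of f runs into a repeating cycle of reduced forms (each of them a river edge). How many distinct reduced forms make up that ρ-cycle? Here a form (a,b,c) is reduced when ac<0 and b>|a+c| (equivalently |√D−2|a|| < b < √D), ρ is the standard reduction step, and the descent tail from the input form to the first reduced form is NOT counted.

D = 385, ⌊√D⌋ = 19
descent: ρ → (6,17,-4)  [lands on river]
river: ρ → (-4,15,10)
river: ρ → (10,5,-9)
river: ρ → (-9,13,6)
river: ρ → (6,11,-11)
river: ρ → (-11,11,6)
river: ρ → (6,13,-9)
river: ρ → (-9,5,10)
river: ρ → (10,15,-4)
river: ρ → (-4,17,6)
river: ρ → (6,19,-1)
river: ρ → (-1,19,6)
ρ-cycle length = 12 (tail of 1 descent step not counted)

12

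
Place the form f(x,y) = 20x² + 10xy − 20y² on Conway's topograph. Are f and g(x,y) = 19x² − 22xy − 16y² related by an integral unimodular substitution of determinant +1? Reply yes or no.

D₁ = 1700, D₂ = 1700
river cycle of f (length 6): (-20, 30, 10), (10, 30, -20), (-20, 10, 20), (20, 30, -10), (-10, 30, 20), (20, 10, -20)
river cycle of g (length 14): (-16, 22, 19), (19, 16, -19), (-19, 22, 16), (16, 10, -25), (-25, 40, 1), (1, 40, -25), (-25, 10, 16), (16, 22, -19), (-19, 16, 19), (19, 22, -16), … (4 more)
cycles differ ⇒ inequivalent

no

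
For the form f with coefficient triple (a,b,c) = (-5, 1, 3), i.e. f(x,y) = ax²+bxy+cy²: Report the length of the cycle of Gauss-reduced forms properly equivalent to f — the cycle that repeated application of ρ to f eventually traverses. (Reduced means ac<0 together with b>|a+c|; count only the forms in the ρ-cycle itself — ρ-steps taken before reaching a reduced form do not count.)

D = 61, ⌊√D⌋ = 7
descent: ρ → (3,5,-3)  [lands on river]
river: ρ → (-3,7,1)
river: ρ → (1,7,-3)
river: ρ → (-3,5,3)
river: ρ → (3,7,-1)
river: ρ → (-1,7,3)
ρ-cycle length = 6 (tail of 1 descent step not counted)

6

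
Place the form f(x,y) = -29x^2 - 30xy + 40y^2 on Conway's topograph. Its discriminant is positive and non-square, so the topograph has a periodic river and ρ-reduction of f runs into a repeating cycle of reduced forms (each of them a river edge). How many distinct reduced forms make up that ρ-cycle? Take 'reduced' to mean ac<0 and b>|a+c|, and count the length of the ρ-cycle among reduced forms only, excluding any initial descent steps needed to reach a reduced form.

D = 5540, ⌊√D⌋ = 74
descent: ρ → (40,30,-29)  [lands on river]
river: ρ → (-29,28,41)
river: ρ → (41,54,-16)
river: ρ → (-16,74,1)
river: ρ → (1,74,-16)
river: ρ → (-16,54,41)
river: ρ → (41,28,-29)
river: ρ → (-29,30,40)
river: ρ → (40,50,-19)
river: ρ → (-19,64,19)
river: ρ → (19,50,-40)
river: ρ → (-40,30,29)
river: ρ → (29,28,-41)
river: ρ → (-41,54,16)
river: ρ → (16,74,-1)
river: ρ → (-1,74,16)
river: ρ → (16,54,-41)
river: ρ → (-41,28,29)
river: ρ → (29,30,-40)
river: ρ → (-40,50,19)
river: ρ → (19,64,-19)
river: ρ → (-19,50,40)
ρ-cycle length = 22 (tail of 1 descent step not counted)

22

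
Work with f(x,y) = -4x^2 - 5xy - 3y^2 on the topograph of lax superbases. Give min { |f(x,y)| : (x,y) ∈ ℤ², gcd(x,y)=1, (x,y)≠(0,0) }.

translate: b→-3 (≡5 mod 8), so (4,5,3)→(4,-3,2)
flip: (4,-3,2)→(2,3,4)
translate: b→-1 (≡3 mod 4), so (2,3,4)→(2,-1,3)
reduced (well bottom): (2,-1,3) with a≤c, −a<b≤a
well minimum |f| = |-2| = 2 (negative-definite)

2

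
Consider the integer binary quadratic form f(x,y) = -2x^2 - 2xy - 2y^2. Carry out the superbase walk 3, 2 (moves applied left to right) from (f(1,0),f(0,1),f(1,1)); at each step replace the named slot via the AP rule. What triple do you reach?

start (-2,-2,-6) = (f(1,0),f(0,1),f(1,1))
replace slot 3: 2·((-2)+(-2)) − (-6) = -2 → (-2,-2,-2)
replace slot 2: 2·((-2)+(-2)) − (-2) = -6 → (-2,-6,-2)

-2,-6,-2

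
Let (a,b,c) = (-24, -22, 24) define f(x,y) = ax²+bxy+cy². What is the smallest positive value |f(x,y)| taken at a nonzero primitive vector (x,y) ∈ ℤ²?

descent: ρ → (24,22,-24)  [lands on river]
river: ρ → (-24,26,22)
river: ρ → (22,18,-28)
river: ρ → (-28,38,12)
river: ρ → (12,34,-34)
river: ρ → (-34,34,12)
river: ρ → (12,38,-28)
river: ρ → (-28,18,22)
river: ρ → (22,26,-24)
river: ρ → (-24,22,24)
river: ρ → (24,26,-22)
river: ρ → (-22,18,28)
river: ρ → (28,38,-12)
river: ρ → (-12,34,34)
river: ρ → (34,34,-12)
river: ρ → (-12,38,28)
river: ρ → (28,18,-22)
river: ρ → (-22,26,24)
closes: descent 1, river 18
min |a| on river = 12

12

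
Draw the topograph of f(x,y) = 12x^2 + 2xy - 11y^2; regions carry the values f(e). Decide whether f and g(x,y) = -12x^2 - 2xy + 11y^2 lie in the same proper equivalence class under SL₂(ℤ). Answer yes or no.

D₁ = 532, D₂ = 532
river cycle of f (length 16): (-11, 20, 3), (3, 22, -4), (-4, 18, 13), (13, 8, -9), (-9, 10, 12), (12, 14, -7), (-7, 14, 12), (12, 10, -9), (-9, 8, 13), (13, 18, -4), … (6 more)
river cycle of g (length 16): (11, 2, -12), (-12, 22, 1), (1, 22, -12), (-12, 2, 11), (11, 20, -3), (-3, 22, 4), (4, 18, -13), (-13, 8, 9), (9, 10, -12), (-12, 14, 7), … (6 more)
cycles differ ⇒ inequivalent

no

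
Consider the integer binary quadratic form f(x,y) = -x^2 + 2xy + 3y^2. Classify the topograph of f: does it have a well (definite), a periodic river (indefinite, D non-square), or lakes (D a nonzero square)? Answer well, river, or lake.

D = b²−4ac = 2² − 4·(-1)·3 = 16
D = 4² is a perfect square ⇒ form factors over ℤ ⇒ lakes

lake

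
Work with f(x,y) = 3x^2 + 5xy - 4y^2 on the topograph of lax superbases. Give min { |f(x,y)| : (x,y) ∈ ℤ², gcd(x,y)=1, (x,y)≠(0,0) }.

river: ρ → (-4,3,4)
river: ρ → (4,5,-3)
river: ρ → (-3,7,2)
river: ρ → (2,5,-6)
river: ρ → (-6,7,1)
river: ρ → (1,7,-6)
river: ρ → (-6,5,2)
river: ρ → (2,7,-3)
river: ρ → (-3,5,4)
river: ρ → (4,3,-4)
river: ρ → (-4,5,3)
river: ρ → (3,7,-2)
river: ρ → (-2,5,6)
river: ρ → (6,7,-1)
river: ρ → (-1,7,6)
river: ρ → (6,5,-2)
river: ρ → (-2,7,3)
river: ρ → (3,5,-4)
closes: descent 0, river 18
min |a| on river = 1

1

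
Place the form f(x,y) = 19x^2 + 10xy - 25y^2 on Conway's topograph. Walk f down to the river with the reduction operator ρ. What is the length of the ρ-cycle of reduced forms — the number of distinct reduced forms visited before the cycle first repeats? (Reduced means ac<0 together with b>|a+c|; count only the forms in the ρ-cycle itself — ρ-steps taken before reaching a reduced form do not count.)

D = 2000, ⌊√D⌋ = 44
river: ρ → (-25,40,4)
river: ρ → (4,40,-25)
river: ρ → (-25,10,19)
river: ρ → (19,28,-16)
river: ρ → (-16,36,11)
river: ρ → (11,30,-25)
river: ρ → (-25,20,16)
river: ρ → (16,44,-1)
river: ρ → (-1,44,16)
river: ρ → (16,20,-25)
river: ρ → (-25,30,11)
river: ρ → (11,36,-16)
river: ρ → (-16,28,19)
river: ρ → (19,10,-25)
ρ-cycle length = 14 (tail of 0 descent steps not counted)

14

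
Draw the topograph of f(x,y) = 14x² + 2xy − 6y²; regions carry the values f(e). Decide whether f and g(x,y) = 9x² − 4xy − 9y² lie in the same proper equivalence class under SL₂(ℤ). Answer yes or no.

D₁ = 340, D₂ = 340
river cycle of f (length 6): (-6, 10, 10), (10, 10, -6), (-6, 14, 6), (6, 10, -10), (-10, 10, 6), (6, 14, -6)
river cycle of g (length 10): (-9, 4, 9), (9, 14, -4), (-4, 18, 1), (1, 18, -4), (-4, 14, 9), (9, 4, -9), (-9, 14, 4), (4, 18, -1), (-1, 18, 4), (4, 14, -9)
cycles differ ⇒ inequivalent

no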